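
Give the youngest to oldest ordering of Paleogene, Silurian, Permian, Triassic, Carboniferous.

Group by era (each group listed oldest first) — Paleozoic: Silurian, Carboniferous, Permian; Mesozoic: Triassic; Cenozoic: Paleogene. The eras run Paleozoic → Mesozoic → Cenozoic. Concatenating the groups in that era order and then reversing gives youngest to oldest.

Paleogene, then Triassic, then Permian, then Carboniferous, then Silurian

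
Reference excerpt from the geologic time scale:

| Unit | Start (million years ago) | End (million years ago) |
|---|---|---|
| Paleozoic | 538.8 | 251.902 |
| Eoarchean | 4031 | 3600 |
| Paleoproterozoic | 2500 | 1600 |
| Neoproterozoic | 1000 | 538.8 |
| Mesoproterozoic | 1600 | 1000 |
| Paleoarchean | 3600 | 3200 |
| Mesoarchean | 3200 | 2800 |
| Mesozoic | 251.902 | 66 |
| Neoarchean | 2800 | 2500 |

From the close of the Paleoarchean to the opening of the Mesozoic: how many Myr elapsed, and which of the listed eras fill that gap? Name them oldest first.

End of Paleoarchean = 3200 Ma; start of Mesozoic = 251.902 Ma.
Gap = 3200 − 251.902 = 2948.098 Myr.
Eras wholly inside 3200–251.902 Ma: Mesoarchean (3200–2800), Neoarchean (2800–2500), Paleoproterozoic (2500–1600), Mesoproterozoic (1600–1000), Neoproterozoic (1000–538.8), Paleozoic (538.8–251.902).

2948.098 million years; Mesoarchean, Neoarchean, Paleoproterozoic, Mesoproterozoic, Neoproterozoic, Paleozoic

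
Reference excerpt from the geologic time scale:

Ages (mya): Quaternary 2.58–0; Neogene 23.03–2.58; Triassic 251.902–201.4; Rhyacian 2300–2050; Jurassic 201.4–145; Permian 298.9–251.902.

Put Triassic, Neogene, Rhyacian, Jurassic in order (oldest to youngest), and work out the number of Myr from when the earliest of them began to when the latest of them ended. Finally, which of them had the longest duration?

From the excerpt: Triassic 251.902–201.4; Neogene 23.03–2.58; Rhyacian 2300–2050; Jurassic 201.4–145 (Ma).
Larger Ma is earlier, so the oldest is Rhyacian and the youngest is Neogene; oldest to youngest: Rhyacian, Triassic, Jurassic, Neogene.
Oldest start 2300 minus youngest end 2.58 gives 2297.42 Myr overall.
Individual lengths (start − end): Rhyacian 250; Jurassic 56.4; Neogene 20.45; Triassic 50.502. The largest is Rhyacian at 250 Myr.

Rhyacian → Triassic → Jurassic → Neogene; total span 2297.42 Myr; longest is Rhyacian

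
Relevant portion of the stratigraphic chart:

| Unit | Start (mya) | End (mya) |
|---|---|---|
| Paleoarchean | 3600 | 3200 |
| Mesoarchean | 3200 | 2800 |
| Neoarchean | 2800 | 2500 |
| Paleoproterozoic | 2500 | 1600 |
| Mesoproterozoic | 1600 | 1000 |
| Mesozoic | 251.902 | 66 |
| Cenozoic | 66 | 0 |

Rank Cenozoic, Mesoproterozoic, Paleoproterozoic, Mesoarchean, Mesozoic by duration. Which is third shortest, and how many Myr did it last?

Start − end for each: Cenozoic 66 − 0 = 66; Mesoproterozoic 1600 − 1000 = 600; Paleoproterozoic 2500 − 1600 = 900; Mesoarchean 3200 − 2800 = 400; Mesozoic 251.902 − 66 = 185.902.
Ranking these from shortest: Cenozoic < Mesozoic < Mesoarchean < Mesoproterozoic < Paleoproterozoic.
Position 3 in that ranking is Mesoarchean, which lasted 400 Myr.

Mesoarchean, 400 million years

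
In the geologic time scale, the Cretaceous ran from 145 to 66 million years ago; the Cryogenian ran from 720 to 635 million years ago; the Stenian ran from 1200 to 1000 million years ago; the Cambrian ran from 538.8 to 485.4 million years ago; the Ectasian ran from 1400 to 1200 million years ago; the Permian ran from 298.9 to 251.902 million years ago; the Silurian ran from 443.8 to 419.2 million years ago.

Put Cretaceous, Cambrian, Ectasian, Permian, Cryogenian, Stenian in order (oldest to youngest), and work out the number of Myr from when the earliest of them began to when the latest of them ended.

From the excerpt: Cretaceous 145–66; Cambrian 538.8–485.4; Ectasian 1400–1200; Permian 298.9–251.902; Cryogenian 720–635; Stenian 1200–1000 (Ma).
Larger Ma is earlier, so the oldest is Ectasian and the youngest is Cretaceous; oldest to youngest: Ectasian, Stenian, Cryogenian, Cambrian, Permian, Cretaceous.
Oldest start 1400 minus youngest end 66 gives 1334 Myr overall.

Ectasian → Stenian → Cryogenian → Cambrian → Permian → Cretaceous; total span 1334 Myr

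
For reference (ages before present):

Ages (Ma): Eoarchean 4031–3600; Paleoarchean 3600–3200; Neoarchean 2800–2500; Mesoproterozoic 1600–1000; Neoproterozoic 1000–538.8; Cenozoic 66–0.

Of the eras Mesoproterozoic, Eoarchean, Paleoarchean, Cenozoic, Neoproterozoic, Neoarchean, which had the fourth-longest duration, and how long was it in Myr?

Paleoarchean, 400 million years

Start − end for each: Mesoproterozoic 1600 − 1000 = 600; Eoarchean 4031 − 3600 = 431; Paleoarchean 3600 − 3200 = 400; Cenozoic 66 − 0 = 66; Neoproterozoic 1000 − 538.8 = 461.2; Neoarchean 2800 − 2500 = 300.
Ranking these from longest: Mesoproterozoic > Neoproterozoic > Eoarchean > Paleoarchean > Neoarchean > Cenozoic.
Position 4 in that ranking is Paleoarchean, which lasted 400 Myr.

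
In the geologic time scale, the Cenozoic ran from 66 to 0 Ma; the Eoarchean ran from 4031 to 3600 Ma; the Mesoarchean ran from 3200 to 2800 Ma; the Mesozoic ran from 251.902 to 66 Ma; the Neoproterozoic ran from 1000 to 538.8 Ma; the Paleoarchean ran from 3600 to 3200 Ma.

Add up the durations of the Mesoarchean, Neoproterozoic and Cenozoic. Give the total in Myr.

Duration is start − end for each: (3200 − 2800) + (1000 − 538.8) + (66 − 0).
That is 400 + 461.2 + 66, which totals 927.2 million years.

927.2 million years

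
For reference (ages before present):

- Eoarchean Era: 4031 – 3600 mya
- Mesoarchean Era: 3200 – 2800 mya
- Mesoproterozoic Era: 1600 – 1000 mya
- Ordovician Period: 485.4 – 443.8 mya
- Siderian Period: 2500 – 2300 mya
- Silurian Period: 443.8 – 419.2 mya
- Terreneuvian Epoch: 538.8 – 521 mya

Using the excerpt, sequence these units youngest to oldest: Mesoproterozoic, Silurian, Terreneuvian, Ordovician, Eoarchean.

Sorting by start age (ascending Ma, since larger Ma = older): Silurian began 443.8, Ordovician began 485.4, Terreneuvian began 538.8, Mesoproterozoic began 1600, Eoarchean began 4031.

Silurian → Ordovician → Terreneuvian → Mesoproterozoic → Eoarchean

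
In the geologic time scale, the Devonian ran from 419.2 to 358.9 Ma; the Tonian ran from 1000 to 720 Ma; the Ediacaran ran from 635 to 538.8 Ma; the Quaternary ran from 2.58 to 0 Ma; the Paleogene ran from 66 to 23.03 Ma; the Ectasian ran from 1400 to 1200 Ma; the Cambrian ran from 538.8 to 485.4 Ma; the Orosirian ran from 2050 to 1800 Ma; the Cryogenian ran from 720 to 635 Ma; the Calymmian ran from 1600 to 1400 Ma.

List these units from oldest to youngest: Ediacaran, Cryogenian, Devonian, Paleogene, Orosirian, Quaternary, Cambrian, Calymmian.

Orosirian, then Calymmian, then Cryogenian, then Ediacaran, then Cambrian, then Devonian, then Paleogene, then Quaternary

The oldest of these is Orosirian (starts 2050 Ma) and the youngest is Quaternary (ends 0 Ma).
In between, by decreasing start age: Calymmian (1600), Cryogenian (720), Ediacaran (635), Cambrian (538.8), Devonian (419.2), Paleogene (66).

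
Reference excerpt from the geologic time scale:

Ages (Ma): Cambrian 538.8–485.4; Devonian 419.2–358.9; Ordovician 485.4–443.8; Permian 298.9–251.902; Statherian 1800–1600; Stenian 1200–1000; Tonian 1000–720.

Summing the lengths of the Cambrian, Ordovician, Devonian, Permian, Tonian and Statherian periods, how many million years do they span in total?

Each duration: Cambrian = 53.4; Ordovician = 41.6; Devonian = 60.3; Permian = 46.998; Tonian = 280; Statherian = 200.
Sum: 53.4 + 41.6 + 60.3 + 46.998 + 280 + 200 = 682.298 Myr.

682.298 million years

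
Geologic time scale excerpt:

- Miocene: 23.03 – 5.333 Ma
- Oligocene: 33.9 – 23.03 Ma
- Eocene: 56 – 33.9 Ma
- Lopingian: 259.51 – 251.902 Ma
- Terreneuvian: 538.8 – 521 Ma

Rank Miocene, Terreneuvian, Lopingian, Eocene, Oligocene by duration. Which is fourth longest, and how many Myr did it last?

Durations: Miocene 17.697; Terreneuvian 17.8; Lopingian 7.608; Eocene 22.1; Oligocene 10.87 Myr.
Sorted longest-first: Eocene (22.1), Terreneuvian (17.8), Miocene (17.697), Oligocene (10.87), Lopingian (7.608).
The fourth longest is Oligocene at 10.87 Myr.

Oligocene, 10.87 million years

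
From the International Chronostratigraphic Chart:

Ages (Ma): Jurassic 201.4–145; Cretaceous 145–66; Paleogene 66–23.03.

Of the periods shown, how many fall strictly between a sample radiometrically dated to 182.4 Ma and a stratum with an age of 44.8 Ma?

1

182.4 Ma sits inside the Jurassic (201.4–145) and 44.8 Ma inside the Paleogene (66–23.03); neither of those is wholly between the two dates.
The listed periods lying completely between them are Cretaceous — 1 in all.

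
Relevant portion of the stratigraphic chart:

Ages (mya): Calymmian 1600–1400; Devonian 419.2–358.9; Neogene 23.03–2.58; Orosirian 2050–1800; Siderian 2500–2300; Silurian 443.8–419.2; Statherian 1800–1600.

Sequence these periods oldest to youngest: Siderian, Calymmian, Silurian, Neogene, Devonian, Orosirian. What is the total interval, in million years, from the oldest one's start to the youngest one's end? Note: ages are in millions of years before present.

From the excerpt: Siderian 2500–2300; Calymmian 1600–1400; Silurian 443.8–419.2; Neogene 23.03–2.58; Devonian 419.2–358.9; Orosirian 2050–1800 (Ma).
Larger Ma is earlier, so the oldest is Siderian and the youngest is Neogene; oldest to youngest: Siderian, Orosirian, Calymmian, Silurian, Devonian, Neogene.
Oldest start 2500 minus youngest end 2.58 gives 2497.42 Myr overall.

Siderian, Orosirian, Calymmian, Silurian, Devonian, Neogene; total span 2497.42 Myr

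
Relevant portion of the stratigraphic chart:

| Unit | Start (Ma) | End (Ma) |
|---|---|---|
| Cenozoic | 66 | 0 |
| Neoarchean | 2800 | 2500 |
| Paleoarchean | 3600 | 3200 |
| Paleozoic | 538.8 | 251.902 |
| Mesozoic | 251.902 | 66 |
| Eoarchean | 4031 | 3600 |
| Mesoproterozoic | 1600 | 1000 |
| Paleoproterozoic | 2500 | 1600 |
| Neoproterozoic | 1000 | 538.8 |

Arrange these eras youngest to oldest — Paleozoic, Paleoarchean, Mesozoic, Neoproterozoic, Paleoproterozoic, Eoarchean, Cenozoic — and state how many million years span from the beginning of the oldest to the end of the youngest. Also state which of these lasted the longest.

From the excerpt: Paleozoic 538.8–251.902; Paleoarchean 3600–3200; Mesozoic 251.902–66; Neoproterozoic 1000–538.8; Paleoproterozoic 2500–1600; Eoarchean 4031–3600; Cenozoic 66–0 (Ma).
Larger Ma is earlier, so the oldest is Eoarchean and the youngest is Cenozoic; youngest to oldest: Cenozoic, Mesozoic, Paleozoic, Neoproterozoic, Paleoproterozoic, Paleoarchean, Eoarchean.
Oldest start 4031 minus youngest end 0 gives 4031 Myr overall.
Individual lengths (start − end): Paleoarchean 400; Neoproterozoic 461.2; Eoarchean 431; Paleoproterozoic 900; Cenozoic 66; Mesozoic 185.902; Paleozoic 286.898. The largest is Paleoproterozoic at 900 Myr.

Cenozoic, Mesozoic, Paleozoic, Neoproterozoic, Paleoproterozoic, Paleoarchean, Eoarchean; total span 4031 Myr; longest is Paleoproterozoic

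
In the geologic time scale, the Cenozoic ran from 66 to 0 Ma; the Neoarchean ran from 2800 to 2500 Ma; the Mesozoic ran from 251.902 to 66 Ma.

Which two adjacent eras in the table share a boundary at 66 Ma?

Mesozoic and Cenozoic

The Mesozoic ends at 66 Ma and the Cenozoic begins at 66 Ma, so they share that boundary.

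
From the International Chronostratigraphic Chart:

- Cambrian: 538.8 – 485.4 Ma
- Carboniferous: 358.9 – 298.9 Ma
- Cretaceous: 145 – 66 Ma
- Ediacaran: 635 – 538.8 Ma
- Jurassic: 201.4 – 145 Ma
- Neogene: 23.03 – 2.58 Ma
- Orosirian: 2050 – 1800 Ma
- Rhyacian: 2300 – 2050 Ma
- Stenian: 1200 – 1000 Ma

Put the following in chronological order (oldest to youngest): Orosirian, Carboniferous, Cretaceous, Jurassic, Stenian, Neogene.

The oldest of these is Orosirian (starts 2050 Ma) and the youngest is Neogene (ends 2.58 Ma).
In between, by decreasing start age: Stenian (1200), Carboniferous (358.9), Jurassic (201.4), Cretaceous (145).

Orosirian, then Stenian, then Carboniferous, then Jurassic, then Cretaceous, then Neogene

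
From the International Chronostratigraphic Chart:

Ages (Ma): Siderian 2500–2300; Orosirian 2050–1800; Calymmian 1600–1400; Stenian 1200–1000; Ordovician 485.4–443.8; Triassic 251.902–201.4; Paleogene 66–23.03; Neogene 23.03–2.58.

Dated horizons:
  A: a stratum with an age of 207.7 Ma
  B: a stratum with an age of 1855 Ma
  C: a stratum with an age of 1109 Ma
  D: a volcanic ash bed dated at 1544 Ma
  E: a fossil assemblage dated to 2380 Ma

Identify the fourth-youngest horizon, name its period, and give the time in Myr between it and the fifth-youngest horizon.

Smaller Ma means younger, so youngest first: A 207.7 < C 1109 < D 1544 < B 1855 < E 2380.
Counting 4 along gives B (1855 Ma); the excerpt puts that inside the Orosirian, 2050–1800 Ma.
Next in line is E (2380 Ma), and 2380 − 1855 = 525 Myr.

B, in the Orosirian; 525 million years to E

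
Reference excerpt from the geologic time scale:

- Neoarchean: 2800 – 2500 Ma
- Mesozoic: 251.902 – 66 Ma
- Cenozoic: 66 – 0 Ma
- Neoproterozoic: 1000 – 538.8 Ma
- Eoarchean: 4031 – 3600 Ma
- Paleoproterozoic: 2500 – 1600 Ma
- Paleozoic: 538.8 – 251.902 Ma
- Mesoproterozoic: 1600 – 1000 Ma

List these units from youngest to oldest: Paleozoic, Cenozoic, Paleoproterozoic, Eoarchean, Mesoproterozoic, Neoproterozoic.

The oldest of these is Eoarchean (starts 4031 Ma) and the youngest is Cenozoic (ends 0 Ma).
In between, by decreasing start age: Paleoproterozoic (2500), Mesoproterozoic (1600), Neoproterozoic (1000), Paleozoic (538.8).
Listing youngest first means reversing that sequence.

Cenozoic, Paleozoic, Neoproterozoic, Mesoproterozoic, Paleoproterozoic, Eoarchean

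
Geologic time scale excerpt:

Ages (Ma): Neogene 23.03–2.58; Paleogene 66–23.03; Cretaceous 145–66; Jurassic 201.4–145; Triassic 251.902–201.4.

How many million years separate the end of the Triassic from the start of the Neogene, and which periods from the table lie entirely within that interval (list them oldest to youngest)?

The Triassic closes at 201.4 Ma and the Neogene opens at 23.03 Ma, so the interval is 201.4 − 23.03 = 178.37 Myr.
A period fits inside if it starts at or after 201.4 Ma and ends at or before 23.03 Ma; oldest first that gives Jurassic, Cretaceous, Paleogene.

178.37 million years; Jurassic, Cretaceous, Paleogene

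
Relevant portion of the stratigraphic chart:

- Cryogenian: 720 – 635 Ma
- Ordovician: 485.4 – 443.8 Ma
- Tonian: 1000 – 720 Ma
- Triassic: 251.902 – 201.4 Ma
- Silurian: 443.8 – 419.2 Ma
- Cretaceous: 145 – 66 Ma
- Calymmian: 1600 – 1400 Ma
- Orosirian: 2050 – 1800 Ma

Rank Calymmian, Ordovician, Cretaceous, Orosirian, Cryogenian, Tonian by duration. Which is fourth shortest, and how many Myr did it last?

Calymmian, 200 million years

Start − end for each: Calymmian 1600 − 1400 = 200; Ordovician 485.4 − 443.8 = 41.6; Cretaceous 145 − 66 = 79; Orosirian 2050 − 1800 = 250; Cryogenian 720 − 635 = 85; Tonian 1000 − 720 = 280.
Ranking these from shortest: Ordovician < Cretaceous < Cryogenian < Calymmian < Orosirian < Tonian.
Position 4 in that ranking is Calymmian, which lasted 200 Myr.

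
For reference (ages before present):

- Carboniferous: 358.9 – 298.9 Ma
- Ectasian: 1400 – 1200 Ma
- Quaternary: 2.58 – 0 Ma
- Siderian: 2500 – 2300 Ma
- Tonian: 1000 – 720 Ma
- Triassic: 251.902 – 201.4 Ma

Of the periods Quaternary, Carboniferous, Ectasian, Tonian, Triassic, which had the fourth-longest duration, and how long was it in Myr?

Triassic, 50.502 million years

Durations: Quaternary 2.58; Carboniferous 60; Ectasian 200; Tonian 280; Triassic 50.502 Myr.
Sorted longest-first: Tonian (280), Ectasian (200), Carboniferous (60), Triassic (50.502), Quaternary (2.58).
The fourth longest is Triassic at 50.502 Myr.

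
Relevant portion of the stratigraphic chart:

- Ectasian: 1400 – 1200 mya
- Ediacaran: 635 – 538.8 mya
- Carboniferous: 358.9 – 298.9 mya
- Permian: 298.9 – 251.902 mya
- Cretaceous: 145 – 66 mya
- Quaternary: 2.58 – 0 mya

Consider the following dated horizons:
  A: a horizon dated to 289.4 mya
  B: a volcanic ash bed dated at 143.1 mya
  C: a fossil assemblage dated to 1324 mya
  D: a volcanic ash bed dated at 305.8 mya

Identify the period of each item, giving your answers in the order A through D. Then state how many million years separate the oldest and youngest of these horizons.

Match each age against the start–end ranges in the excerpt: A = 289.4 Ma → Permian (298.9–251.902); B = 143.1 Ma → Cretaceous (145–66); C = 1324 Ma → Ectasian (1400–1200); D = 305.8 Ma → Carboniferous (358.9–298.9).
The largest age is 1324 Ma and the smallest is 143.1 Ma; their difference is 1180.9 Myr.

A — Permian; B — Cretaceous; C — Ectasian; D — Carboniferous; span 1180.9 million years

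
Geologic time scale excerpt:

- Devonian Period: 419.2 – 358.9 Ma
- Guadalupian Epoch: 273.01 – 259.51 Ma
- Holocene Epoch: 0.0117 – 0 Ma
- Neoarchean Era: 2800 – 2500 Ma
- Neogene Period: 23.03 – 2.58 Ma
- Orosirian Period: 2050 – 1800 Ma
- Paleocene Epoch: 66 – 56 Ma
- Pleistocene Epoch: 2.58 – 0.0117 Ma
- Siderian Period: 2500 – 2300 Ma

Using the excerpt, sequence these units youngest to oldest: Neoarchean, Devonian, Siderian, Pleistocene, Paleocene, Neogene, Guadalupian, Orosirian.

Pleistocene → Neogene → Paleocene → Guadalupian → Devonian → Orosirian → Siderian → Neoarchean

Sorting by start age (ascending Ma, since larger Ma = older): Pleistocene start 2.58, Neogene start 23.03, Paleocene start 66, Guadalupian start 273.01, Devonian start 419.2, Orosirian start 2050, Siderian start 2500, Neoarchean start 2800.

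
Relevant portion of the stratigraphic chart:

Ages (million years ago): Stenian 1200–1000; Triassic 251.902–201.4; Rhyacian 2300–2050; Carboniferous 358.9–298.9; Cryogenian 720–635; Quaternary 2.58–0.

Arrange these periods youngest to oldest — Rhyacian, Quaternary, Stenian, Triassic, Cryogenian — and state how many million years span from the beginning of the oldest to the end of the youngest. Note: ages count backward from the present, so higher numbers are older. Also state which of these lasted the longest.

Quaternary → Triassic → Cryogenian → Stenian → Rhyacian; total span 2300 Myr; longest is Rhyacian

Start ages (Ma): Rhyacian 2300, Stenian 1200, Cryogenian 720, Triassic 251.902, Quaternary 2.58.
Ordered youngest to oldest: Quaternary, Triassic, Cryogenian, Stenian, Rhyacian.
Span = 2300 − 0 = 2300 Myr.
Durations: Stenian 200, Quaternary 2.58, Cryogenian 85, Rhyacian 250, Triassic 50.502 → longest is Rhyacian (250 Myr).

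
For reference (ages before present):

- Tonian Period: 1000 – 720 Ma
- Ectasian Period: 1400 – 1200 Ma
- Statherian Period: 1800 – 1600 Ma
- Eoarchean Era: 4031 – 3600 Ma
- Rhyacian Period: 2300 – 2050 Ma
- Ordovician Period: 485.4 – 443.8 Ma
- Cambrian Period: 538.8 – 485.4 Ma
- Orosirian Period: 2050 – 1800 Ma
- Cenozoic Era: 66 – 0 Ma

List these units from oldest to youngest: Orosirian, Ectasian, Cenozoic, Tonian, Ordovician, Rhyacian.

The oldest of these is Rhyacian (starts 2300 Ma) and the youngest is Cenozoic (ends 0 Ma).
In between, by decreasing start age: Orosirian (2050), Ectasian (1400), Tonian (1000), Ordovician (485.4).

Rhyacian → Orosirian → Ectasian → Tonian → Ordovician → Cenozoic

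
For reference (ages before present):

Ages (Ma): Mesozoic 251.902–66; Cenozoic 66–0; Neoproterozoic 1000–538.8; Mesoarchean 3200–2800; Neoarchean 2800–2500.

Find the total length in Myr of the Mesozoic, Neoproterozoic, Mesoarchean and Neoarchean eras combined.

1347.102 million years

Each duration: Mesozoic = 185.902; Neoproterozoic = 461.2; Mesoarchean = 400; Neoarchean = 300.
Sum: 185.902 + 461.2 + 400 + 300 = 1347.102 Myr.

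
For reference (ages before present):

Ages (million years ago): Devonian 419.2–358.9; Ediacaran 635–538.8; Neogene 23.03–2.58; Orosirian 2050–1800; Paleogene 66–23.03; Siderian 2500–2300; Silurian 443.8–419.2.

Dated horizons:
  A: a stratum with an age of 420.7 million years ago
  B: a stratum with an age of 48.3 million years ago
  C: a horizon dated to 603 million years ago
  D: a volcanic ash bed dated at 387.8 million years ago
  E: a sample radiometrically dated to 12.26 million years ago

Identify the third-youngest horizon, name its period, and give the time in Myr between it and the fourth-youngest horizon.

Sorted youngest-first by Ma: E (12.26), B (48.3), D (387.8), A (420.7), C (603).
The third youngest is D at 387.8 Ma, which lies in 419.2–358.9 Ma: the Devonian.
The fourth youngest is A at 420.7 Ma; separation = |387.8 − 420.7| = 32.9 Myr.

D, in the Devonian; 32.9 million years to A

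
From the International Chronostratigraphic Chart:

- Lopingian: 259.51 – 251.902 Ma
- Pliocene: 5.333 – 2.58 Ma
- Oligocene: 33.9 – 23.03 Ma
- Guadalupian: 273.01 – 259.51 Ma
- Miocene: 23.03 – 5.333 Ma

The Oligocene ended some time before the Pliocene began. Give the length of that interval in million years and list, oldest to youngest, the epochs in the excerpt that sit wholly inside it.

End of Oligocene = 23.03 Ma; start of Pliocene = 5.333 Ma.
Gap = 23.03 − 5.333 = 17.697 Myr.
Epochs wholly inside 23.03–5.333 Ma: Miocene (23.03–5.333).

17.697 million years; Miocene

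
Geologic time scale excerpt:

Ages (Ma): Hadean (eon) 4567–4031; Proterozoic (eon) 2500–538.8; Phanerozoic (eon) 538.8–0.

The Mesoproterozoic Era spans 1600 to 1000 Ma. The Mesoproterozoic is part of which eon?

The Mesoproterozoic (1600–1000 Ma) lies entirely within 2500–538.8 Ma, the Proterozoic Eon.

Proterozoic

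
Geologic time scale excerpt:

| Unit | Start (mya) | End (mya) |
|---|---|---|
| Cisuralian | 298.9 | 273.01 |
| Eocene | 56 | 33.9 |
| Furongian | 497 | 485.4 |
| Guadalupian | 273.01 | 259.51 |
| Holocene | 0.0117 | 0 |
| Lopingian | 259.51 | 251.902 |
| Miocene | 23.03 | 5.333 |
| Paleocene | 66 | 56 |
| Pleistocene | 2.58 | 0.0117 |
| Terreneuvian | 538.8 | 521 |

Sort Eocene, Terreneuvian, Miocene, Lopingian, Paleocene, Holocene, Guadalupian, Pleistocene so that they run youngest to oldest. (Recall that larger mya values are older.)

The oldest of these is Terreneuvian (starts 538.8 Ma) and the youngest is Holocene (ends 0 Ma).
In between, by decreasing start age: Guadalupian (273.01), Lopingian (259.51), Paleocene (66), Eocene (56), Miocene (23.03), Pleistocene (2.58).
Listing youngest first means reversing that sequence.

Holocene → Pleistocene → Miocene → Eocene → Paleocene → Lopingian → Guadalupian → Terreneuvian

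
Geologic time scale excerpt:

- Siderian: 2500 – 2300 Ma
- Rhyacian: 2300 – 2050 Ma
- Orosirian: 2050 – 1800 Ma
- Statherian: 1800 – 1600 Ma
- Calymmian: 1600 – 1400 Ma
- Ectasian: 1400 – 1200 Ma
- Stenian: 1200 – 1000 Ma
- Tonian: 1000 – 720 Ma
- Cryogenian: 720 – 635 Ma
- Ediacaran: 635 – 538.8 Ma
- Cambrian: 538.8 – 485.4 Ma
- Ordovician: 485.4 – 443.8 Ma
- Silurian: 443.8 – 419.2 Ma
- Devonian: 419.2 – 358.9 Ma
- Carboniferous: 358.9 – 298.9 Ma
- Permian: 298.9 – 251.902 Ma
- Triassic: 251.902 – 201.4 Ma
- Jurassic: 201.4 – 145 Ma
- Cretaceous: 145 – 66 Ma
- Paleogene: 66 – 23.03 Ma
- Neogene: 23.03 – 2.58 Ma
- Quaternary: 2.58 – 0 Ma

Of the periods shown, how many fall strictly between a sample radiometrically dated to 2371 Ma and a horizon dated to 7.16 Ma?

19

2371 Ma sits inside the Siderian (2500–2300) and 7.16 Ma inside the Neogene (23.03–2.58); neither of those is wholly between the two dates.
The listed periods lying completely between them are Rhyacian, Orosirian, Statherian, Calymmian, Ectasian, Stenian, Tonian, Cryogenian, Ediacaran, Cambrian, Ordovician, Silurian, Devonian, Carboniferous, Permian, Triassic, Jurassic, Cretaceous, Paleogene — 19 in all.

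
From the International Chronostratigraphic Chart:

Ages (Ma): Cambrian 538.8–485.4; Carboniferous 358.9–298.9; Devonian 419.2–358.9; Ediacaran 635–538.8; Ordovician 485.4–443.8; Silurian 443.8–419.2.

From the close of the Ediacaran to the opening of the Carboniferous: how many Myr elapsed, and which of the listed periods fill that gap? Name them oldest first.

179.9 million years; Cambrian, Ordovician, Silurian, Devonian

The Ediacaran closes at 538.8 Ma and the Carboniferous opens at 358.9 Ma, so the interval is 538.8 − 358.9 = 179.9 Myr.
A period fits inside if it starts at or after 538.8 Ma and ends at or before 358.9 Ma; oldest first that gives Cambrian, Ordovician, Silurian, Devonian.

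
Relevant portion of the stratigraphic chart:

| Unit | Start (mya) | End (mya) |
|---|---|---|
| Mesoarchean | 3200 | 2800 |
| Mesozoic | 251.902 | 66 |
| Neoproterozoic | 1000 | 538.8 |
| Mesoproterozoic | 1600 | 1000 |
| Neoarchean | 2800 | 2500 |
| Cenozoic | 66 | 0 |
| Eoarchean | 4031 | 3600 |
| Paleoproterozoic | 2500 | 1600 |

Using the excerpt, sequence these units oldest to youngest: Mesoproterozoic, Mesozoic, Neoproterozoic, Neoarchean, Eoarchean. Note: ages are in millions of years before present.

The oldest of these is Eoarchean (starts 4031 Ma) and the youngest is Mesozoic (ends 66 Ma).
In between, by decreasing start age: Neoarchean (2800), Mesoproterozoic (1600), Neoproterozoic (1000).

Eoarchean, Neoarchean, Mesoproterozoic, Neoproterozoic, Mesozoic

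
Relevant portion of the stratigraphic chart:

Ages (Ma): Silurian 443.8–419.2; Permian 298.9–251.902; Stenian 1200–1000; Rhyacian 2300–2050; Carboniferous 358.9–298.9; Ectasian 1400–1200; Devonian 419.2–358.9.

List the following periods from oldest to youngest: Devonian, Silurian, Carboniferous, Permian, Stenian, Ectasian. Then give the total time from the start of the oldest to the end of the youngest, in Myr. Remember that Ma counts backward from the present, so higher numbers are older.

Ectasian → Stenian → Silurian → Devonian → Carboniferous → Permian; total span 1148.098 Myr

From the excerpt: Devonian 419.2–358.9; Silurian 443.8–419.2; Carboniferous 358.9–298.9; Permian 298.9–251.902; Stenian 1200–1000; Ectasian 1400–1200 (Ma).
Larger Ma is earlier, so the oldest is Ectasian and the youngest is Permian; oldest to youngest: Ectasian, Stenian, Silurian, Devonian, Carboniferous, Permian.
Oldest start 1400 minus youngest end 251.902 gives 1148.098 Myr overall.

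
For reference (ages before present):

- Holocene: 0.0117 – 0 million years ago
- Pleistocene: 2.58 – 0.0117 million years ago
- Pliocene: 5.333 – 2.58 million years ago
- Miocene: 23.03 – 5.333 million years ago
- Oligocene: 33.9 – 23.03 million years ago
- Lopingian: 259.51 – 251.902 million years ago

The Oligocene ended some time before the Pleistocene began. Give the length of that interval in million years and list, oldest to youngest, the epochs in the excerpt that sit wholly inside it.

20.45 million years; Miocene, Pliocene

The Oligocene closes at 23.03 Ma and the Pleistocene opens at 2.58 Ma, so the interval is 23.03 − 2.58 = 20.45 Myr.
An epoch fits inside if it starts at or after 23.03 Ma and ends at or before 2.58 Ma; oldest first that gives Miocene, Pliocene.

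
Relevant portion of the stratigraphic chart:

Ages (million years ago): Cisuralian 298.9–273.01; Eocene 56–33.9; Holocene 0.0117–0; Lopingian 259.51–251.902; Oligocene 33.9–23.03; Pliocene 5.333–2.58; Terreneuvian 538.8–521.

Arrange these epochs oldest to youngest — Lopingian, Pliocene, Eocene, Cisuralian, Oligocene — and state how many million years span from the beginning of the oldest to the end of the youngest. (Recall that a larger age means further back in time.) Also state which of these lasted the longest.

Start ages (Ma): Cisuralian 298.9, Lopingian 259.51, Eocene 56, Oligocene 33.9, Pliocene 5.333.
Ordered oldest to youngest: Cisuralian, Lopingian, Eocene, Oligocene, Pliocene.
Span = 298.9 − 2.58 = 296.32 Myr.
Durations: Pliocene 2.753, Eocene 22.1, Cisuralian 25.89, Oligocene 10.87, Lopingian 7.608 → longest is Cisuralian (25.89 Myr).

Cisuralian → Lopingian → Eocene → Oligocene → Pliocene; total span 296.32 Myr; longest is Cisuralian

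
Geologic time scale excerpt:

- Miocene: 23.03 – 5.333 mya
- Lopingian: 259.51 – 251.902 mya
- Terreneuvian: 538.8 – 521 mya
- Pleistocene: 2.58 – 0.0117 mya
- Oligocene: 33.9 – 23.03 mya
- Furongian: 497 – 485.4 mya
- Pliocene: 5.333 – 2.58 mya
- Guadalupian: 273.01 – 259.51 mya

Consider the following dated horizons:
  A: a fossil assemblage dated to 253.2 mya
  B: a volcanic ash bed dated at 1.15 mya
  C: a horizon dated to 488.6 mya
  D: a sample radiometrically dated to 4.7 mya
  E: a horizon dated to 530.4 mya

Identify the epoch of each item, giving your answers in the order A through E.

A: 253.2 Ma lies in 259.51–251.902 Ma, so Lopingian.
B: 1.15 Ma lies in 2.58–0.0117 Ma, so Pleistocene.
C: 488.6 Ma lies in 497–485.4 Ma, so Furongian.
D: 4.7 Ma lies in 5.333–2.58 Ma, so Pliocene.
E: 530.4 Ma lies in 538.8–521 Ma, so Terreneuvian.

A — Lopingian; B — Pleistocene; C — Furongian; D — Pliocene; E — Terreneuvian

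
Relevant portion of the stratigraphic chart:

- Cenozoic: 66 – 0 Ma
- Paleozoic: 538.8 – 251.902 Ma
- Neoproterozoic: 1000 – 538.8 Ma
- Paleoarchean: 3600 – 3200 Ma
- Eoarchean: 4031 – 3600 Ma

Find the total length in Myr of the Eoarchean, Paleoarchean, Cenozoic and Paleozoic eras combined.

Each duration: Eoarchean = 431; Paleoarchean = 400; Cenozoic = 66; Paleozoic = 286.898.
Sum: 431 + 400 + 66 + 286.898 = 1183.898 Myr.

1183.898 million years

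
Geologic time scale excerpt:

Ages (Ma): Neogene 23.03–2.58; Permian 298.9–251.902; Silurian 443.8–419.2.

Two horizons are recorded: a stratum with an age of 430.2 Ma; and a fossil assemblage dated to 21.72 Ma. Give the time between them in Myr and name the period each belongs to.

408.48 million years apart; the first in the Silurian, the second in the Neogene

Elapsed time: 430.2 − 21.72 = 408.48 Myr.
430.2 Ma lies within 443.8–419.2 Ma: Silurian.
21.72 Ma lies within 23.03–2.58 Ma: Neogene.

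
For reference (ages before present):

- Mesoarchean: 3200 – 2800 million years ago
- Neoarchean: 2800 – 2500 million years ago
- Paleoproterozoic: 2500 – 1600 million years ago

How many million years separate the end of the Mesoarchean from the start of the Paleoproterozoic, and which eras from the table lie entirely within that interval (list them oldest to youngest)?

300 million years; Neoarchean

End of Mesoarchean = 2800 Ma; start of Paleoproterozoic = 2500 Ma.
Gap = 2800 − 2500 = 300 Myr.
Eras wholly inside 2800–2500 Ma: Neoarchean (2800–2500).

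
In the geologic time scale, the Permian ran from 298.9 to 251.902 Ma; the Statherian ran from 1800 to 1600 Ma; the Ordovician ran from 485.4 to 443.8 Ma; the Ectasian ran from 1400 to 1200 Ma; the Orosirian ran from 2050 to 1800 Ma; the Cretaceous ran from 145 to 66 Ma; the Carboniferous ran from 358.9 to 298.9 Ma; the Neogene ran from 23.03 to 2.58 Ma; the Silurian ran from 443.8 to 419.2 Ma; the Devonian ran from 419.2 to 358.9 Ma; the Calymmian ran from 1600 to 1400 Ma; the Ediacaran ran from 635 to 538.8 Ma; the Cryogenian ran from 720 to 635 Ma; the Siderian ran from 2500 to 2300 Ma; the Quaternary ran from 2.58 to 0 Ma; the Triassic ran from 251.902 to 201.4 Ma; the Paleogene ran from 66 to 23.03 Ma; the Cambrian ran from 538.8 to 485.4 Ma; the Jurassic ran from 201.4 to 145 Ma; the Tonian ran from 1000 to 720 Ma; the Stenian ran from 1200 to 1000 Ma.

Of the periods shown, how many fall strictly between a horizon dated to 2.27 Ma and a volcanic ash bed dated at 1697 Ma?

The older date is 1697 Ma and the younger is 2.27 Ma.
Periods with start < 1697 and end > 2.27 Ma: Calymmian (1600–1400), Ectasian (1400–1200), Stenian (1200–1000), Tonian (1000–720), Cryogenian (720–635), Ediacaran (635–538.8), Cambrian (538.8–485.4), Ordovician (485.4–443.8), Silurian (443.8–419.2), Devonian (419.2–358.9), Carboniferous (358.9–298.9), Permian (298.9–251.902), Triassic (251.902–201.4), Jurassic (201.4–145), Cretaceous (145–66), Paleogene (66–23.03), Neogene (23.03–2.58).
That is 17 complete periods.

17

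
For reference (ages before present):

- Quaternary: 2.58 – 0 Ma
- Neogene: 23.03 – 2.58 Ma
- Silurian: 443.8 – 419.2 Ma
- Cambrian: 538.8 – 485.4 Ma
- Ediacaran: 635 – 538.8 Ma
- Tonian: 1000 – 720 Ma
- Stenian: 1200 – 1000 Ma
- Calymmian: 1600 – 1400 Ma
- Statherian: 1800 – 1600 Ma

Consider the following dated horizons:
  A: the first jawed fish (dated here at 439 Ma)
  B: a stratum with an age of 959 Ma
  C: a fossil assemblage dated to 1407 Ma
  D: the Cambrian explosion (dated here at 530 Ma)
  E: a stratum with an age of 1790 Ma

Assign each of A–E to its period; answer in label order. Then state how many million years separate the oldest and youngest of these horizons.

A: 439 Ma lies in 443.8–419.2 Ma, so Silurian.
B: 959 Ma lies in 1000–720 Ma, so Tonian.
C: 1407 Ma lies in 1600–1400 Ma, so Calymmian.
D: 530 Ma lies in 538.8–485.4 Ma, so Cambrian.
E: 1790 Ma lies in 1800–1600 Ma, so Statherian.
Oldest = 1790 Ma, youngest = 439 Ma → span 1351 Myr.

A — Silurian; B — Tonian; C — Calymmian; D — Cambrian; E — Statherian; span 1351 million years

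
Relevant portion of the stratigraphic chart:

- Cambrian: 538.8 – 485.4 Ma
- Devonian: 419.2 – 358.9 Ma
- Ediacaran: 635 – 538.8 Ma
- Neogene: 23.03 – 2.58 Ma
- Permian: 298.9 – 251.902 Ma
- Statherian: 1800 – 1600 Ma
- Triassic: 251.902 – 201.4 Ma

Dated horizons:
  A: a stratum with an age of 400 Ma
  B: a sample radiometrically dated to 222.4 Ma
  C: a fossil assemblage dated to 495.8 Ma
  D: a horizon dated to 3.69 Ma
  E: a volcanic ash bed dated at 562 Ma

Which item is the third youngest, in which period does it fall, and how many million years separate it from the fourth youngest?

A, in the Devonian; 95.8 million years to C

Smaller Ma means younger, so youngest first: D 3.69 < B 222.4 < A 400 < C 495.8 < E 562.
Counting 3 along gives A (400 Ma); the excerpt puts that inside the Devonian, 419.2–358.9 Ma.
Next in line is C (495.8 Ma), and 495.8 − 400 = 95.8 Myr.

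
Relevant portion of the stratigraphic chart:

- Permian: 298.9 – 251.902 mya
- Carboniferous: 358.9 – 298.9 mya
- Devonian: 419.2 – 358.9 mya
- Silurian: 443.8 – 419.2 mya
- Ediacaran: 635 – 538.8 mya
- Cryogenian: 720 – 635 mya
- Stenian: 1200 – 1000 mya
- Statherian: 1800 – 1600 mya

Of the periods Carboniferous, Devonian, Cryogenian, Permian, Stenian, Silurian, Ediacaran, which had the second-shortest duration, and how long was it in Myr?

Permian, 46.998 million years

Durations: Carboniferous 60; Devonian 60.3; Cryogenian 85; Permian 46.998; Stenian 200; Silurian 24.6; Ediacaran 96.2 Myr.
Sorted shortest-first: Silurian (24.6), Permian (46.998), Carboniferous (60), Devonian (60.3), Cryogenian (85), Ediacaran (96.2), Stenian (200).
The second shortest is Permian at 46.998 Myr.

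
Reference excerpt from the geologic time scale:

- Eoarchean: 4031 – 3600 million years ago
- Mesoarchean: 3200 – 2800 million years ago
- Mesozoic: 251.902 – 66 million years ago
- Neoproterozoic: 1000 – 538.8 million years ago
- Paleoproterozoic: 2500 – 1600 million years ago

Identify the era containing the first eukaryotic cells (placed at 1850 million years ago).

Paleoproterozoic

1850 Ma lies between 2500 and 1600 Ma, so it falls in the Paleoproterozoic.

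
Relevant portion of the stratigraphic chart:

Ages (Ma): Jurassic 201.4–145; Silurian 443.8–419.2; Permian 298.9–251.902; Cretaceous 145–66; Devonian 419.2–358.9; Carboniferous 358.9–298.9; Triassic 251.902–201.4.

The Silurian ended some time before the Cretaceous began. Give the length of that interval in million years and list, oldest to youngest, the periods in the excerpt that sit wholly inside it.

End of Silurian = 419.2 Ma; start of Cretaceous = 145 Ma.
Gap = 419.2 − 145 = 274.2 Myr.
Periods wholly inside 419.2–145 Ma: Devonian (419.2–358.9), Carboniferous (358.9–298.9), Permian (298.9–251.902), Triassic (251.902–201.4), Jurassic (201.4–145).

274.2 million years; Devonian, Carboniferous, Permian, Triassic, Jurassic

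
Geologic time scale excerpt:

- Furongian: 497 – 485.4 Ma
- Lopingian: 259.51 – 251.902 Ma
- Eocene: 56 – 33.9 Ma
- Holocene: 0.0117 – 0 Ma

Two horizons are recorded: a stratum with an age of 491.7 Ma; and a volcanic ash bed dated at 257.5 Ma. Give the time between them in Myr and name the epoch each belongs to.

234.2 million years apart; the first in the Furongian, the second in the Lopingian

Elapsed time: 491.7 − 257.5 = 234.2 Myr.
491.7 Ma lies within 497–485.4 Ma: Furongian.
257.5 Ma lies within 259.51–251.902 Ma: Lopingian.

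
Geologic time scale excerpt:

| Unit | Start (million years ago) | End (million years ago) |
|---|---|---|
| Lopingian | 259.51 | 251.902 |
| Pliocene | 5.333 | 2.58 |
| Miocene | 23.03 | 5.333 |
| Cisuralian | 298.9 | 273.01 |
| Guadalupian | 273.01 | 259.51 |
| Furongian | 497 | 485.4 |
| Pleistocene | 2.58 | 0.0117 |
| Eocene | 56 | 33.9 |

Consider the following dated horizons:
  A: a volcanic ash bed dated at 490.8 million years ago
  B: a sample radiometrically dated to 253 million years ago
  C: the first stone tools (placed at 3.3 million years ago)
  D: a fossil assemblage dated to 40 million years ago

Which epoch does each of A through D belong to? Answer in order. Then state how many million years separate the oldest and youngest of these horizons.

A — Furongian; B — Lopingian; C — Pliocene; D — Eocene; span 487.5 million years

Match each age against the start–end ranges in the excerpt: A = 490.8 Ma → Furongian (497–485.4); B = 253 Ma → Lopingian (259.51–251.902); C = 3.3 Ma → Pliocene (5.333–2.58); D = 40 Ma → Eocene (56–33.9).
The largest age is 490.8 Ma and the smallest is 3.3 Ma; their difference is 487.5 Myr.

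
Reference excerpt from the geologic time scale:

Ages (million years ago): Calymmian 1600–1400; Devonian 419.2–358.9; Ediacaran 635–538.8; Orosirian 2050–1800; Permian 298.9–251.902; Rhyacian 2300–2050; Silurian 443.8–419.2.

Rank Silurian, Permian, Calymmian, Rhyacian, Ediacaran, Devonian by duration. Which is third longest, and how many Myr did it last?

Durations: Silurian 24.6; Permian 46.998; Calymmian 200; Rhyacian 250; Ediacaran 96.2; Devonian 60.3 Myr.
Sorted longest-first: Rhyacian (250), Calymmian (200), Ediacaran (96.2), Devonian (60.3), Permian (46.998), Silurian (24.6).
The third longest is Ediacaran at 96.2 Myr.

Ediacaran, 96.2 million years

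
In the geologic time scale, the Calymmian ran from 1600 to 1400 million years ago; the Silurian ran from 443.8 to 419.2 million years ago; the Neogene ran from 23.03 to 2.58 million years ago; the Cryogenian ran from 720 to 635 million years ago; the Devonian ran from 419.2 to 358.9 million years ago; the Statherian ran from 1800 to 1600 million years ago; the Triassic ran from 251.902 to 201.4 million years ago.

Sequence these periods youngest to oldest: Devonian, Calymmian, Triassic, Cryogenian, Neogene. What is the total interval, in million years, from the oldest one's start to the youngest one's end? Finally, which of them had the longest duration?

From the excerpt: Devonian 419.2–358.9; Calymmian 1600–1400; Triassic 251.902–201.4; Cryogenian 720–635; Neogene 23.03–2.58 (Ma).
Larger Ma is earlier, so the oldest is Calymmian and the youngest is Neogene; youngest to oldest: Neogene, Triassic, Devonian, Cryogenian, Calymmian.
Oldest start 1600 minus youngest end 2.58 gives 1597.42 Myr overall.
Individual lengths (start − end): Neogene 20.45; Calymmian 200; Cryogenian 85; Devonian 60.3; Triassic 50.502. The largest is Calymmian at 200 Myr.

Neogene, Triassic, Devonian, Cryogenian, Calymmian; total span 1597.42 Myr; longest is Calymmian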